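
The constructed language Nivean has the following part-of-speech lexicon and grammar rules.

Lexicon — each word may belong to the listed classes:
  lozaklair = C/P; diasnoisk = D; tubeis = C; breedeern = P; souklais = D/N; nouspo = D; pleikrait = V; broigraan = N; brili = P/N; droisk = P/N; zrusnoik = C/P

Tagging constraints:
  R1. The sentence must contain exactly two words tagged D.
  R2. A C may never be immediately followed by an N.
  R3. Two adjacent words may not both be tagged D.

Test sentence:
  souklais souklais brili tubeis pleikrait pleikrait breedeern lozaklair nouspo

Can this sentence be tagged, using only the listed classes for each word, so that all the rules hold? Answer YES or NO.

YES

Candidates per position — 1:souklais {D,N}; 2:souklais {D,N}; 3:brili {P,N}; 4:tubeis {C}; 5:pleikrait {V}; 6:pleikrait {V}; 7:breedeern {P}; 8:lozaklair {C,P}; 9:nouspo {D}.
One satisfying assignment: N D P C V V P C D.
Check: rule 1 holds; rule 2 holds; rule 3 holds.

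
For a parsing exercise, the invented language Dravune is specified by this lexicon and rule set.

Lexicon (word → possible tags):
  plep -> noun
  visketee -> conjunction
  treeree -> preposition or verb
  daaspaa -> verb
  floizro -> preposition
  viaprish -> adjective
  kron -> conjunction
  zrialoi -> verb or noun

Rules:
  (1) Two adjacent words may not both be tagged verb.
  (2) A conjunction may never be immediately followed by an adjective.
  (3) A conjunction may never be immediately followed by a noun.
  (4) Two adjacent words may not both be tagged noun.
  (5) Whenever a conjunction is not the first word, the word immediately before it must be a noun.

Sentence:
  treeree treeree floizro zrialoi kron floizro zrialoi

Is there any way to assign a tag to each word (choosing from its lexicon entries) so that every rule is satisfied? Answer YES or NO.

Candidates per position — 1:treeree {preposition,verb}; 2:treeree {preposition,verb}; 3:floizro {preposition}; 4:zrialoi {verb,noun}; 5:kron {conjunction}; 6:floizro {preposition}; 7:zrialoi {verb,noun}.
One satisfying assignment: preposition verb preposition noun conjunction preposition verb.
Checking: rule 1 ✓; rule 2 ✓; rule 3 ✓; rule 4 ✓; rule 5 ✓.

YES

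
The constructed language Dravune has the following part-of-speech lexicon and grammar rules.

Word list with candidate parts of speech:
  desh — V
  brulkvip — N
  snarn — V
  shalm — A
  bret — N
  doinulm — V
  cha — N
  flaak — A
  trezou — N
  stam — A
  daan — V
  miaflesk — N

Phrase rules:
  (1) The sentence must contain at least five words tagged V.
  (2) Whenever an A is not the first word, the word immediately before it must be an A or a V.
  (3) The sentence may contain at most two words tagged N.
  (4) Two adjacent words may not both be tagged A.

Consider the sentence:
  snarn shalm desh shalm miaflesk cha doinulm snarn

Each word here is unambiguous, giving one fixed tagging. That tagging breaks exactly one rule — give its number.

1

Fixed tagging: V A V A N N V V.
Applying the rules: R1 fails, R2 ok, R3 ok, R4 ok.
Only rule 1 fails.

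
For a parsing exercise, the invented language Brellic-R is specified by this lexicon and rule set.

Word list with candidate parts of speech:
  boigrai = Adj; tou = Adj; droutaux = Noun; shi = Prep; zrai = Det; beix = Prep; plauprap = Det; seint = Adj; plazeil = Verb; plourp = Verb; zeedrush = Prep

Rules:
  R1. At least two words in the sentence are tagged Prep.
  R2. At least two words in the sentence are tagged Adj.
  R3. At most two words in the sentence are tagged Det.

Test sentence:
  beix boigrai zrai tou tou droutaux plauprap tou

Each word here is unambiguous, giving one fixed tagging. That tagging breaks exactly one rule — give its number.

1

Fixed tagging: Prep Adj Det Adj Adj Noun Det Adj.
Applying the rules: R1 fails, R2 ok, R3 ok.
Only rule 1 fails.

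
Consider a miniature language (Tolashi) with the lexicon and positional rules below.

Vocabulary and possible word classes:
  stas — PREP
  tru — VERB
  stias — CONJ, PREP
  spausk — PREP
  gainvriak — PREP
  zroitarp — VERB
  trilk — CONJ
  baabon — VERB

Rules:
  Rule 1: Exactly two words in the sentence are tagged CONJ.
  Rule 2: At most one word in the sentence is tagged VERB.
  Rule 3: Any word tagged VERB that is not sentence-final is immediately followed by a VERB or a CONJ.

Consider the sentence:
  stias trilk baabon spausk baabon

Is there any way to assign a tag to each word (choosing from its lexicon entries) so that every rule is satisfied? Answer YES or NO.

NO

Candidates per position — 1:stias {CONJ,PREP}; 2:trilk {CONJ}; 3:baabon {VERB}; 4:spausk {PREP}; 5:baabon {VERB}.
Rule 2 cannot be satisfied by any choice of tags from the lexicon.
So there is no consistent tagging.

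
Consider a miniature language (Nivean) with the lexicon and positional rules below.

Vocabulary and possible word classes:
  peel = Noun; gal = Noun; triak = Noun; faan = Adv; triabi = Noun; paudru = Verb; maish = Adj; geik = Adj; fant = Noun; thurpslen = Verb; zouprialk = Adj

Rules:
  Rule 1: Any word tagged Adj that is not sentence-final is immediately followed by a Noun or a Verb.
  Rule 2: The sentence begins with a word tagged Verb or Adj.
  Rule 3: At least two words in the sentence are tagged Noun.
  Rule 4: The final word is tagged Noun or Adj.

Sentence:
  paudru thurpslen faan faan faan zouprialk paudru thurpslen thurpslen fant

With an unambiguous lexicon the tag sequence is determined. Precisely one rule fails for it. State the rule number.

3

Fixed tagging: Verb Verb Adv Adv Adv Adj Verb Verb Verb Noun.
Rule check: R1 holds, R2 holds, R3 violated, R4 holds.
Only rule 3 fails.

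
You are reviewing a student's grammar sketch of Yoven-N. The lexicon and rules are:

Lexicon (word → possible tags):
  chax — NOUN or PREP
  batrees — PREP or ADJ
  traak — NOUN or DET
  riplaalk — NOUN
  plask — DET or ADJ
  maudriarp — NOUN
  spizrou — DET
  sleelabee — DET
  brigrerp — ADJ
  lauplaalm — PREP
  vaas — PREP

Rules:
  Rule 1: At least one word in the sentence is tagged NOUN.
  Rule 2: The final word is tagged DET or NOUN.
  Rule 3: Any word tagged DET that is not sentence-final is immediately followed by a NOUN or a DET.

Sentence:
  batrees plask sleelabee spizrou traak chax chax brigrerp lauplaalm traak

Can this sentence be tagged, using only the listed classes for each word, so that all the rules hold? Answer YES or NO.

Candidates per position — 1:batrees {PREP,ADJ}; 2:plask {DET,ADJ}; 3:sleelabee {DET}; 4:spizrou {DET}; 5:traak {NOUN,DET}; 6:chax {NOUN,PREP}; 7:chax {NOUN,PREP}; 8:brigrerp {ADJ}; 9:lauplaalm {PREP}; 10:traak {NOUN,DET}.
One satisfying assignment: ADJ ADJ DET DET DET NOUN PREP ADJ PREP NOUN.
Verifying each rule — rule 1 ok; rule 2 ok; rule 3 ok.

YES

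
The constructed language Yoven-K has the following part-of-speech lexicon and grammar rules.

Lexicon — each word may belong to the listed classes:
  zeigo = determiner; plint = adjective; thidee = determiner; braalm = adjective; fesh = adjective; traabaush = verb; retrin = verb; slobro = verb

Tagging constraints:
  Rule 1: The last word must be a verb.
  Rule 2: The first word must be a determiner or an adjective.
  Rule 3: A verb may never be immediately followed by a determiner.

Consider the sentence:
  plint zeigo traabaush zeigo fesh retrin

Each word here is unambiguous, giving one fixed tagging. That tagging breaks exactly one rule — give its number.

3

Fixed tagging: adjective determiner verb determiner adjective verb.
Applying the rules: R1 holds, R2 holds, R3 violated.
Only rule 3 fails.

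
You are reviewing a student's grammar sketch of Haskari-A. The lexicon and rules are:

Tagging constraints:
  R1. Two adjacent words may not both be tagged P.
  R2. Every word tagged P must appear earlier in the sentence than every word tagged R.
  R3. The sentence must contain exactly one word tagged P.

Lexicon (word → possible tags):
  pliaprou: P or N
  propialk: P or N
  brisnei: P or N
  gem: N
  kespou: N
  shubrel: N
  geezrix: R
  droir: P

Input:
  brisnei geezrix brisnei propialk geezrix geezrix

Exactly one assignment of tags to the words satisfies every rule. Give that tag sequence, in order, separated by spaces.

P R N N R R

Candidates per position — 1:brisnei {P,N}; 2:geezrix {R}; 3:brisnei {P,N}; 4:propialk {P,N}; 5:geezrix {R}; 6:geezrix {R}.
If word 3 were P, no tagging could satisfy rule 2; so word 3 is N.
If word 4 were P, no tagging could satisfy rule 2; so word 4 is N.
If word 1 were N, no tagging could satisfy rule 3; so word 1 is P.
The unique satisfying tagging is: P R N N R R.
Check: rule 1 satisfied; rule 2 satisfied; rule 3 satisfied.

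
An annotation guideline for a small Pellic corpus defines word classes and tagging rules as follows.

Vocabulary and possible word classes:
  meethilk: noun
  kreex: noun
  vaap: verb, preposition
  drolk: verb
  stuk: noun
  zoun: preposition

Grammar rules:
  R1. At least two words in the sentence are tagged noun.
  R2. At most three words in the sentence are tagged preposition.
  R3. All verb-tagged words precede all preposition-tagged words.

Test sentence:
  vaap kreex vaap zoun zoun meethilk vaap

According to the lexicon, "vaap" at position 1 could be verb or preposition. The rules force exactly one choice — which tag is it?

verb

Candidates per position — 1:vaap {verb,preposition}; 2:kreex {noun}; 3:vaap {verb,preposition}; 4:zoun {preposition}; 5:zoun {preposition}; 6:meethilk {noun}; 7:vaap {verb,preposition}.
If word 7 were verb, no tagging could satisfy rule 3; so word 7 is preposition.
If word 1 were preposition, no tagging could satisfy rule 2; so word 1 is verb.
If word 3 were preposition, no tagging could satisfy rule 2; so word 3 is verb.
The only consistent sequence is: verb noun verb preposition preposition noun preposition.
Rule-by-rule: rule 1 satisfied; rule 2 satisfied; rule 3 satisfied.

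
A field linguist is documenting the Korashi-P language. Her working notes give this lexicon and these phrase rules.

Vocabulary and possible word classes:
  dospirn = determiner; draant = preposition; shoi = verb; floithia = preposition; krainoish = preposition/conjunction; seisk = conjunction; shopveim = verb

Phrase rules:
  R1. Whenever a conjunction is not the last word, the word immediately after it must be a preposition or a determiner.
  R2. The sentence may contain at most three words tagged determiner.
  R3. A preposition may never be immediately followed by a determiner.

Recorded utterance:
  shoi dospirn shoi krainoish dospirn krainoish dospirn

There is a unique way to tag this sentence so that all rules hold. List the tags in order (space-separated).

verb determiner verb conjunction determiner conjunction determiner

Candidates per position — 1:shoi {verb}; 2:dospirn {determiner}; 3:shoi {verb}; 4:krainoish {preposition,conjunction}; 5:dospirn {determiner}; 6:krainoish {preposition,conjunction}; 7:dospirn {determiner}.
Position 4: tagging it preposition would leave rule 3 unsatisfiable, so it must be conjunction.
Position 6: tagging it preposition would leave rule 3 unsatisfiable, so it must be conjunction.
That leaves exactly one tagging: verb determiner verb conjunction determiner conjunction determiner.
Verifying each rule — rule 1 satisfied; rule 2 satisfied; rule 3 satisfied.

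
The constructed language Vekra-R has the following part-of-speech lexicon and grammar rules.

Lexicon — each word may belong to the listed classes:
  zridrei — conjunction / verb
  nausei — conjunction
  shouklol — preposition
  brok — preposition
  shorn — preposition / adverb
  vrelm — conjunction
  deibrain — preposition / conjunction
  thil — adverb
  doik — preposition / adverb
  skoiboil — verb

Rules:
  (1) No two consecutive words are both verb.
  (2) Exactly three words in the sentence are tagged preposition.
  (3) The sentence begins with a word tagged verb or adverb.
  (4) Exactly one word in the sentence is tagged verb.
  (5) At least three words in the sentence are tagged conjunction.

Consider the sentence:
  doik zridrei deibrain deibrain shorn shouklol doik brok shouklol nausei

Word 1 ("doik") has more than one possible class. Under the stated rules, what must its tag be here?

adverb

Candidates per position — 1:doik {preposition,adverb}; 2:zridrei {conjunction,verb}; 3:deibrain {preposition,conjunction}; 4:deibrain {preposition,conjunction}; 5:shorn {preposition,adverb}; 6:shouklol {preposition}; 7:doik {preposition,adverb}; 8:brok {preposition}; 9:shouklol {preposition}; 10:nausei {conjunction}.
Word 1 cannot be preposition — rule 2 would then fail for every completion. It is adverb.
Word 2 cannot be conjunction — rule 4 would then fail for every completion. It is verb.
Word 3 cannot be preposition — rule 2 would then fail for every completion. It is conjunction.
Word 4 cannot be preposition — rule 2 would then fail for every completion. It is conjunction.
Word 5 cannot be preposition — rule 2 would then fail for every completion. It is adverb.
Word 7 cannot be preposition — rule 2 would then fail for every completion. It is adverb.
The unique satisfying tagging is: adverb verb conjunction conjunction adverb preposition adverb preposition preposition conjunction.
Verifying each rule — rule 1 holds; rule 2 holds; rule 3 holds; rule 4 holds; rule 5 holds.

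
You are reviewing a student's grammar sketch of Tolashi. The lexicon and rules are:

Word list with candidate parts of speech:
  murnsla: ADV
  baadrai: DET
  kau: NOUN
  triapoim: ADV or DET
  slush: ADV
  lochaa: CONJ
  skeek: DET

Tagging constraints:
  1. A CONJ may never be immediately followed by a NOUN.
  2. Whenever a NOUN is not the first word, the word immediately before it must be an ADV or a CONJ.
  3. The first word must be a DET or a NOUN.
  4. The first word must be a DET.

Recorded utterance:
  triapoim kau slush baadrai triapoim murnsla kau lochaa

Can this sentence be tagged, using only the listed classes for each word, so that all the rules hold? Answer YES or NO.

NO

Candidates per position — 1:triapoim {ADV,DET}; 2:kau {NOUN}; 3:slush {ADV}; 4:baadrai {DET}; 5:triapoim {ADV,DET}; 6:murnsla {ADV}; 7:kau {NOUN}; 8:lochaa {CONJ}.
Every candidate sequence violates at least one rule; no consistent tagging exists.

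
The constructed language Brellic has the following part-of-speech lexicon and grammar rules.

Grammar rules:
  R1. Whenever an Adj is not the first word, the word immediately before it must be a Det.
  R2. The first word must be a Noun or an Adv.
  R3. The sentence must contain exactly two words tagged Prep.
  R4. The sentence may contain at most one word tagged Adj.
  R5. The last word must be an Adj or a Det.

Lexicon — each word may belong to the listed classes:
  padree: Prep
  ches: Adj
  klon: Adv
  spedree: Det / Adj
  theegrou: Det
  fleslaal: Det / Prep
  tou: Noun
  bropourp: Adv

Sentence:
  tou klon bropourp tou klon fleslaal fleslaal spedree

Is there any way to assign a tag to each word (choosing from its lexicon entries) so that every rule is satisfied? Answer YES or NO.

Candidates per position — 1:tou {Noun}; 2:klon {Adv}; 3:bropourp {Adv}; 4:tou {Noun}; 5:klon {Adv}; 6:fleslaal {Det,Prep}; 7:fleslaal {Det,Prep}; 8:spedree {Det,Adj}.
One satisfying assignment: Noun Adv Adv Noun Adv Prep Prep Det.
Rule-by-rule: rule 1 ✓; rule 2 ✓; rule 3 ✓; rule 4 ✓; rule 5 ✓.

YES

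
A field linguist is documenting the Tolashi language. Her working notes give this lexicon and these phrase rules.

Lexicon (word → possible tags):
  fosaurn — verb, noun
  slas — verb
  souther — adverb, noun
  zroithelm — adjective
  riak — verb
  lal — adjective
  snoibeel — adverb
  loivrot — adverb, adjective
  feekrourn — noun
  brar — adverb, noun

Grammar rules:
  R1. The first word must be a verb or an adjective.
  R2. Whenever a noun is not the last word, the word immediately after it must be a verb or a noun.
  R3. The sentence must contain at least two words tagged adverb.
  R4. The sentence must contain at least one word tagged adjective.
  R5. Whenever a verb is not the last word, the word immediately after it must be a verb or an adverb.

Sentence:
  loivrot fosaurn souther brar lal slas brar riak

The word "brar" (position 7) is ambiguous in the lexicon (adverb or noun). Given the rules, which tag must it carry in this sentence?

Candidates per position — 1:loivrot {adverb,adjective}; 2:fosaurn {verb,noun}; 3:souther {adverb,noun}; 4:brar {adverb,noun}; 5:lal {adjective}; 6:slas {verb}; 7:brar {adverb,noun}; 8:riak {verb}.
Position 1: tagging it adverb would leave rule 1 unsatisfiable, so it must be adjective.
Position 2: tagging it noun would leave rule 2 unsatisfiable, so it must be verb.
Position 3: tagging it noun would leave rule 2 unsatisfiable, so it must be adverb.
Position 4: tagging it noun would leave rule 2 unsatisfiable, so it must be adverb.
Position 7: tagging it noun would leave rule 5 unsatisfiable, so it must be adverb.
So the tagging must be: adjective verb adverb adverb adjective verb adverb verb.
Checking: rule 1 ok; rule 2 ok; rule 3 ok; rule 4 ok; rule 5 ok.

adverb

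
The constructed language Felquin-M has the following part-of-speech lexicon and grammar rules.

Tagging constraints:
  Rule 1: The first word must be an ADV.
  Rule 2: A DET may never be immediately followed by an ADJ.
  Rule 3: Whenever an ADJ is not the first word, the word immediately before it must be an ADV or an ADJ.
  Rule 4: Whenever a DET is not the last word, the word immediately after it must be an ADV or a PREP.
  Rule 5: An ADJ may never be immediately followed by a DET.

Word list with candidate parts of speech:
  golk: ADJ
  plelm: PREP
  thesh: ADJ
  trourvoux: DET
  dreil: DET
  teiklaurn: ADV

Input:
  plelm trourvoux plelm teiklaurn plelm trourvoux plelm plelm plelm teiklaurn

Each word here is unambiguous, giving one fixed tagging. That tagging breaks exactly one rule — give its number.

Fixed tagging: PREP DET PREP ADV PREP DET PREP PREP PREP ADV.
Rule check: R1 fails, R2 ok, R3 ok, R4 ok, R5 ok.
Only rule 1 fails.

1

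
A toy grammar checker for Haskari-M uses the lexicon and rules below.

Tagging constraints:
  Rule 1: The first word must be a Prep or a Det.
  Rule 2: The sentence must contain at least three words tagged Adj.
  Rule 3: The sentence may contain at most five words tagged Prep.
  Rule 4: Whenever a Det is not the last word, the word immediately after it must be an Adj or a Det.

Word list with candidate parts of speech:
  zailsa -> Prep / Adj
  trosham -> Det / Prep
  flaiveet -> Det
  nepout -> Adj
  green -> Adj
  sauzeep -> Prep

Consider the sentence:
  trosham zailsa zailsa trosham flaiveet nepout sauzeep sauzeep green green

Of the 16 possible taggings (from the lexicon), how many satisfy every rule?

Candidates per position — 1:trosham {Det,Prep}; 2:zailsa {Prep,Adj}; 3:zailsa {Prep,Adj}; 4:trosham {Det,Prep}; 5:flaiveet {Det}; 6:nepout {Adj}; 7:sauzeep {Prep}; 8:sauzeep {Prep}; 9:green {Adj}; 10:green {Adj}.
There are 16 candidate sequences in total.
Checking each against the rules leaves 11 sequences.
Count = 11.

11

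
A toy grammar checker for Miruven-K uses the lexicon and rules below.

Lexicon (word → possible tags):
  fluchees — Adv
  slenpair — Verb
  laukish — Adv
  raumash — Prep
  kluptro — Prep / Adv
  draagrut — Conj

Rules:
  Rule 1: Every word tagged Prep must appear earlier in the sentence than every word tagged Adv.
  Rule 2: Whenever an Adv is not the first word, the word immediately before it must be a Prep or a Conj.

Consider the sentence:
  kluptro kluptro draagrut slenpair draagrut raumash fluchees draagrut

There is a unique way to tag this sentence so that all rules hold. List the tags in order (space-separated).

Prep Prep Conj Verb Conj Prep Adv Conj

Candidates per position — 1:kluptro {Prep,Adv}; 2:kluptro {Prep,Adv}; 3:draagrut {Conj}; 4:slenpair {Verb}; 5:draagrut {Conj}; 6:raumash {Prep}; 7:fluchees {Adv}; 8:draagrut {Conj}.
Word 1 cannot be Adv — rule 1 would then fail for every completion. It is Prep.
Word 2 cannot be Adv — rule 1 would then fail for every completion. It is Prep.
The unique satisfying tagging is: Prep Prep Conj Verb Conj Prep Adv Conj.
Checking: rule 1 holds; rule 2 holds.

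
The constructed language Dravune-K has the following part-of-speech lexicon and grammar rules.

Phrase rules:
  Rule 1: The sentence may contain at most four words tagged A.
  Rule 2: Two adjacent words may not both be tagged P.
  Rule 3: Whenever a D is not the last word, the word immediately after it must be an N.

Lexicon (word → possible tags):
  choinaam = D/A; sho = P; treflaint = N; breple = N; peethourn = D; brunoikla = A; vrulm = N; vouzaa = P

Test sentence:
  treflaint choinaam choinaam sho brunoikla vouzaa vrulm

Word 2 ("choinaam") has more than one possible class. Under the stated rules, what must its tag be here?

A

Candidates per position — 1:treflaint {N}; 2:choinaam {D,A}; 3:choinaam {D,A}; 4:sho {P}; 5:brunoikla {A}; 6:vouzaa {P}; 7:vrulm {N}.
At position 2, choosing D makes rule 3 impossible to satisfy; hence A.
At position 3, choosing D makes rule 3 impossible to satisfy; hence A.
So the tagging must be: N A A P A P N.
Verifying each rule — rule 1 ✓; rule 2 ✓; rule 3 ✓.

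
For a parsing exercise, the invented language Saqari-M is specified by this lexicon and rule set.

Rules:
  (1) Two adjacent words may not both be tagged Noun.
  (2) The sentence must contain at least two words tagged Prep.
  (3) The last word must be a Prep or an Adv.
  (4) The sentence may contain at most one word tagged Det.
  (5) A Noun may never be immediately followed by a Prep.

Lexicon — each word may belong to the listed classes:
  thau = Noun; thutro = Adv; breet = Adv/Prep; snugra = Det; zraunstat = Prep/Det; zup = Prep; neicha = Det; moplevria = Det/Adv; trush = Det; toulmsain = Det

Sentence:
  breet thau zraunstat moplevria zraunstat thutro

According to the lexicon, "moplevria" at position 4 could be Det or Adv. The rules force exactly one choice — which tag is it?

Adv

Candidates per position — 1:breet {Adv,Prep}; 2:thau {Noun}; 3:zraunstat {Prep,Det}; 4:moplevria {Det,Adv}; 5:zraunstat {Prep,Det}; 6:thutro {Adv}.
Position 3: Prep is ruled out by rule 5; that leaves Det.
Position 4: Det is ruled out by rule 4; that leaves Adv.
Position 5: Det is ruled out by rule 2; that leaves Prep.
Position 1: Adv is ruled out by rule 2; that leaves Prep.
The unique satisfying tagging is: Prep Noun Det Adv Prep Adv.
Check: rule 1 ok; rule 2 ok; rule 3 ok; rule 4 ok; rule 5 ok.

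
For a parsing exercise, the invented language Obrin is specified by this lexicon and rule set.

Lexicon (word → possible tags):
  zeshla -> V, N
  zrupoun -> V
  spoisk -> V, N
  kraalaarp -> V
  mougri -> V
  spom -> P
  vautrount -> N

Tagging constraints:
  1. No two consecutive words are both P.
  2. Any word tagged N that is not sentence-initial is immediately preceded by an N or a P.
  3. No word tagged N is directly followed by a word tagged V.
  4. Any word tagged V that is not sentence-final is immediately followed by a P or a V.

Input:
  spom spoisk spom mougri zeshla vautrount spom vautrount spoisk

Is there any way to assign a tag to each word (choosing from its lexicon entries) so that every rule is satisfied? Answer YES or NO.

NO

Candidates per position — 1:spom {P}; 2:spoisk {V,N}; 3:spom {P}; 4:mougri {V}; 5:zeshla {V,N}; 6:vautrount {N}; 7:spom {P}; 8:vautrount {N}; 9:spoisk {V,N}.
Rule 2 cannot be satisfied by any choice of tags from the lexicon.
So there is no consistent tagging.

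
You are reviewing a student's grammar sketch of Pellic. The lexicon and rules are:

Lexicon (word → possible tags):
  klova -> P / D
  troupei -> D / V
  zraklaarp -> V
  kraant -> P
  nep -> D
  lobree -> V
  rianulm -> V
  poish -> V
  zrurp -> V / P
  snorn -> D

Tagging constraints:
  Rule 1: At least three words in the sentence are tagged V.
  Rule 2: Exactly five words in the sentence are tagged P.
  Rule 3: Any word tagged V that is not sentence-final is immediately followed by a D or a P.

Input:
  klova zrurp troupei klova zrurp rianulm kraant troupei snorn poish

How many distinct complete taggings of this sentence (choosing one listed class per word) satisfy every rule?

3

Candidates per position — 1:klova {P,D}; 2:zrurp {V,P}; 3:troupei {D,V}; 4:klova {P,D}; 5:zrurp {V,P}; 6:rianulm {V}; 7:kraant {P}; 8:troupei {D,V}; 9:snorn {D}; 10:poish {V}.
There are 64 candidate sequences in total.
The sequences that satisfy every rule: P P D P P V P V D V; P P V P P V P D D V; P P V P P V P V D V.
Count = 3.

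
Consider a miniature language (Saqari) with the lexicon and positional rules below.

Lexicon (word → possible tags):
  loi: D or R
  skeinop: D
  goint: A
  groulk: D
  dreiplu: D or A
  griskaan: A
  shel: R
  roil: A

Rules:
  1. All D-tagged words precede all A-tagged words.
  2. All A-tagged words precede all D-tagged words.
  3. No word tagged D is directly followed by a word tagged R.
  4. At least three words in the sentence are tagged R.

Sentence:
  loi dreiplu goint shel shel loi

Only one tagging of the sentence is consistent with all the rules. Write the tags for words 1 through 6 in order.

R A A R R R

Candidates per position — 1:loi {D,R}; 2:dreiplu {D,A}; 3:goint {A}; 4:shel {R}; 5:shel {R}; 6:loi {D,R}.
Position 1: D is ruled out by rule 2; that leaves R.
Position 2: D is ruled out by rule 2; that leaves A.
Position 6: D is ruled out by rule 1; that leaves R.
The unique satisfying tagging is: R A A R R R.
Verifying each rule — rule 1 ✓; rule 2 ✓; rule 3 ✓; rule 4 ✓.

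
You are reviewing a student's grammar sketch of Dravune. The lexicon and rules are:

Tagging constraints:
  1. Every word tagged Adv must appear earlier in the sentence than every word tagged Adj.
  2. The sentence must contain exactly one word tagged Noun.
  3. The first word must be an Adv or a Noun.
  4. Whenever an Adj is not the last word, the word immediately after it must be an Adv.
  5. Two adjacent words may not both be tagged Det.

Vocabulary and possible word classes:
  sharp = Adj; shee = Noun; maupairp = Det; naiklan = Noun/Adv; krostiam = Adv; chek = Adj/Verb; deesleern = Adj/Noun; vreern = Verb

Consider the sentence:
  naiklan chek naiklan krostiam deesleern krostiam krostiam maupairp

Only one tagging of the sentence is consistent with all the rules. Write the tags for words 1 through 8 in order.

Candidates per position — 1:naiklan {Noun,Adv}; 2:chek {Adj,Verb}; 3:naiklan {Noun,Adv}; 4:krostiam {Adv}; 5:deesleern {Adj,Noun}; 6:krostiam {Adv}; 7:krostiam {Adv}; 8:maupairp {Det}.
If word 2 were Adj, no tagging could satisfy rule 1; so word 2 is Verb.
If word 5 were Adj, no tagging could satisfy rule 1; so word 5 is Noun.
If word 1 were Noun, no tagging could satisfy rule 2; so word 1 is Adv.
If word 3 were Noun, no tagging could satisfy rule 2; so word 3 is Adv.
The only consistent sequence is: Adv Verb Adv Adv Noun Adv Adv Det.
Checking: rule 1 satisfied; rule 2 satisfied; rule 3 satisfied; rule 4 satisfied; rule 5 satisfied.

Adv Verb Adv Adv Noun Adv Adv Det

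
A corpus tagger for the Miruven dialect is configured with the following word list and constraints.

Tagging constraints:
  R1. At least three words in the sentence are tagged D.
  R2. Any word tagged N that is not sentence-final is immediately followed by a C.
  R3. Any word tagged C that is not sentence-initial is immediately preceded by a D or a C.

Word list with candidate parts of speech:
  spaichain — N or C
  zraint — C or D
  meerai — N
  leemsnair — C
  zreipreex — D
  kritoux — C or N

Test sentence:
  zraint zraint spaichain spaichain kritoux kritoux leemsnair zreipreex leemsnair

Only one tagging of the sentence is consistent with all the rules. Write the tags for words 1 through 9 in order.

Candidates per position — 1:zraint {C,D}; 2:zraint {C,D}; 3:spaichain {N,C}; 4:spaichain {N,C}; 5:kritoux {C,N}; 6:kritoux {C,N}; 7:leemsnair {C}; 8:zreipreex {D}; 9:leemsnair {C}.
If word 1 were C, no tagging could satisfy rule 1; so word 1 is D.
If word 2 were C, no tagging could satisfy rule 1; so word 2 is D.
If word 3 were N, no tagging could satisfy rule 3; so word 3 is C.
If word 4 were N, no tagging could satisfy rule 3; so word 4 is C.
If word 5 were N, no tagging could satisfy rule 3; so word 5 is C.
If word 6 were N, no tagging could satisfy rule 3; so word 6 is C.
That leaves exactly one tagging: D D C C C C C D C.
Verifying each rule — rule 1 ok; rule 2 ok; rule 3 ok.

D D C C C C C D C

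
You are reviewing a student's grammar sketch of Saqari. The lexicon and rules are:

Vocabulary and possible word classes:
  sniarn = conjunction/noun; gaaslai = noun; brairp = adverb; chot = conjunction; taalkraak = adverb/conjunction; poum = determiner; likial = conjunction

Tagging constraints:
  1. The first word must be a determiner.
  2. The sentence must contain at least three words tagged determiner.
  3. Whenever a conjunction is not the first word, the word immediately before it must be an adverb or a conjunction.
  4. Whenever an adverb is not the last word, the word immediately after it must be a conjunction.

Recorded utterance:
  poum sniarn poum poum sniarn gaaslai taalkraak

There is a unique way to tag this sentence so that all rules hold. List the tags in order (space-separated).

determiner noun determiner determiner noun noun adverb

Candidates per position — 1:poum {determiner}; 2:sniarn {conjunction,noun}; 3:poum {determiner}; 4:poum {determiner}; 5:sniarn {conjunction,noun}; 6:gaaslai {noun}; 7:taalkraak {adverb,conjunction}.
Position 2: tagging it conjunction would leave rule 3 unsatisfiable, so it must be noun.
Position 5: tagging it conjunction would leave rule 3 unsatisfiable, so it must be noun.
Position 7: tagging it conjunction would leave rule 3 unsatisfiable, so it must be adverb.
That leaves exactly one tagging: determiner noun determiner determiner noun noun adverb.
Check: rule 1 holds; rule 2 holds; rule 3 holds; rule 4 holds.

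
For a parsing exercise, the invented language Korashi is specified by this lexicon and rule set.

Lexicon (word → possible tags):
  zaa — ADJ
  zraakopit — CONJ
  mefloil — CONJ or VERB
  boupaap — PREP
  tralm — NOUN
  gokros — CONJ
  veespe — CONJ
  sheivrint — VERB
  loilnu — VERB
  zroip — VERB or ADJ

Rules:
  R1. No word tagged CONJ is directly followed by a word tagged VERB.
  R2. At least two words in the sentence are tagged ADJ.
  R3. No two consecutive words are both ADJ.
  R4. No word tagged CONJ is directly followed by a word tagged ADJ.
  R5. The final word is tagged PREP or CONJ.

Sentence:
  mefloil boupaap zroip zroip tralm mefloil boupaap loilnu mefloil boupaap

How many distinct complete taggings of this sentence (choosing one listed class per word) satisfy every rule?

Candidates per position — 1:mefloil {CONJ,VERB}; 2:boupaap {PREP}; 3:zroip {VERB,ADJ}; 4:zroip {VERB,ADJ}; 5:tralm {NOUN}; 6:mefloil {CONJ,VERB}; 7:boupaap {PREP}; 8:loilnu {VERB}; 9:mefloil {CONJ,VERB}; 10:boupaap {PREP}.
There are 32 candidate sequences in total.
Every candidate sequence violates at least one rule; no consistent tagging exists.
Count = 0.

0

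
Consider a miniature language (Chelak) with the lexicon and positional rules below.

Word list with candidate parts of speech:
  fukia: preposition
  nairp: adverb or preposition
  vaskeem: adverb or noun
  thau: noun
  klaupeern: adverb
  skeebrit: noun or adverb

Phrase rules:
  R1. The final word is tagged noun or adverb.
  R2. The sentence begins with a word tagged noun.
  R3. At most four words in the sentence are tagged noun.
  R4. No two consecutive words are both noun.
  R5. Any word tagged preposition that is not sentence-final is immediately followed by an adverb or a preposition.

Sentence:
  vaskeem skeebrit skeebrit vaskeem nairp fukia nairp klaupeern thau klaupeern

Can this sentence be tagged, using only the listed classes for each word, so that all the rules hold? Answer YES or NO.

Candidates per position — 1:vaskeem {adverb,noun}; 2:skeebrit {noun,adverb}; 3:skeebrit {noun,adverb}; 4:vaskeem {adverb,noun}; 5:nairp {adverb,preposition}; 6:fukia {preposition}; 7:nairp {adverb,preposition}; 8:klaupeern {adverb}; 9:thau {noun}; 10:klaupeern {adverb}.
One satisfying assignment: noun adverb adverb adverb preposition preposition adverb adverb noun adverb.
Rule-by-rule: rule 1 ok; rule 2 ok; rule 3 ok; rule 4 ok; rule 5 ok.

YES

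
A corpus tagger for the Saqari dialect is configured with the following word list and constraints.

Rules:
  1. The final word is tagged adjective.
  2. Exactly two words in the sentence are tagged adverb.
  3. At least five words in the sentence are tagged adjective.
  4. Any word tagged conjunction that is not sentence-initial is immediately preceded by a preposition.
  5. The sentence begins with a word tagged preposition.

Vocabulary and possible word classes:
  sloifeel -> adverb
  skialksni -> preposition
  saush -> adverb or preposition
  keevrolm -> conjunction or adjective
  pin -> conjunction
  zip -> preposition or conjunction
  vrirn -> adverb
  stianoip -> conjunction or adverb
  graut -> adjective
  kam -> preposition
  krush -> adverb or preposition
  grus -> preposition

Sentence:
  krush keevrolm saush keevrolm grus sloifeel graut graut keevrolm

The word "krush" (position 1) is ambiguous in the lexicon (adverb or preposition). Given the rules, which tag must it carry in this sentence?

preposition

Candidates per position — 1:krush {adverb,preposition}; 2:keevrolm {conjunction,adjective}; 3:saush {adverb,preposition}; 4:keevrolm {conjunction,adjective}; 5:grus {preposition}; 6:sloifeel {adverb}; 7:graut {adjective}; 8:graut {adjective}; 9:keevrolm {conjunction,adjective}.
If word 1 were adverb, no tagging could satisfy rule 5; so word 1 is preposition.
If word 2 were conjunction, no tagging could satisfy rule 3; so word 2 is adjective.
If word 3 were preposition, no tagging could satisfy rule 2; so word 3 is adverb.
If word 4 were conjunction, no tagging could satisfy rule 3; so word 4 is adjective.
If word 9 were conjunction, no tagging could satisfy rule 1; so word 9 is adjective.
So the tagging must be: preposition adjective adverb adjective preposition adverb adjective adjective adjective.
Check: rule 1 ok; rule 2 ok; rule 3 ok; rule 4 ok; rule 5 ok.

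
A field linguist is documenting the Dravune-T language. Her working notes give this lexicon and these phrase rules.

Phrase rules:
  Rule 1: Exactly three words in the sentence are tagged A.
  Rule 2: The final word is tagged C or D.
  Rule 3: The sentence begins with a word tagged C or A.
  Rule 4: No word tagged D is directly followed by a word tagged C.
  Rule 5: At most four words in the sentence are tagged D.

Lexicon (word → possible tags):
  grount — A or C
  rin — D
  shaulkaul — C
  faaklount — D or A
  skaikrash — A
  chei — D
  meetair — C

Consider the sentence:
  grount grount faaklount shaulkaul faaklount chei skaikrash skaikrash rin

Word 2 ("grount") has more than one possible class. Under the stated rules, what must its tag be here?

Candidates per position — 1:grount {A,C}; 2:grount {A,C}; 3:faaklount {D,A}; 4:shaulkaul {C}; 5:faaklount {D,A}; 6:chei {D}; 7:skaikrash {A}; 8:skaikrash {A}; 9:rin {D}.
At position 3, choosing D makes rule 4 impossible to satisfy; hence A.
At position 5, choosing A makes rule 1 impossible to satisfy; hence D.
At position 1, choosing A makes rule 1 impossible to satisfy; hence C.
At position 2, choosing A makes rule 1 impossible to satisfy; hence C.
The unique satisfying tagging is: C C A C D D A A D.
Check: rule 1 ✓; rule 2 ✓; rule 3 ✓; rule 4 ✓; rule 5 ✓.

C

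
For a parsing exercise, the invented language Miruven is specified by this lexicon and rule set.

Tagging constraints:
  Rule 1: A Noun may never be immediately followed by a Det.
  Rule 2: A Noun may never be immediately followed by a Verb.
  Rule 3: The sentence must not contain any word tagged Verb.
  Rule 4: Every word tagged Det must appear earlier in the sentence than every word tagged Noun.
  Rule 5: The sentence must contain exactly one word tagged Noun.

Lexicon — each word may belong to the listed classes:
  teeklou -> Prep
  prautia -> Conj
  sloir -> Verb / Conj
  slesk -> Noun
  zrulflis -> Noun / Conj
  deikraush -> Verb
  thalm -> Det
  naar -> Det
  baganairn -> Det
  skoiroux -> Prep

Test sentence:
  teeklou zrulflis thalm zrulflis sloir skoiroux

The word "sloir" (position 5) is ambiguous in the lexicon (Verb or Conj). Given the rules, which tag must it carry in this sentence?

Conj

Candidates per position — 1:teeklou {Prep}; 2:zrulflis {Noun,Conj}; 3:thalm {Det}; 4:zrulflis {Noun,Conj}; 5:sloir {Verb,Conj}; 6:skoiroux {Prep}.
At position 2, choosing Noun makes rule 1 impossible to satisfy; hence Conj.
At position 4, choosing Conj makes rule 5 impossible to satisfy; hence Noun.
At position 5, choosing Verb makes rule 2 impossible to satisfy; hence Conj.
The only consistent sequence is: Prep Conj Det Noun Conj Prep.
Verifying each rule — rule 1 satisfied; rule 2 satisfied; rule 3 satisfied; rule 4 satisfied; rule 5 satisfied.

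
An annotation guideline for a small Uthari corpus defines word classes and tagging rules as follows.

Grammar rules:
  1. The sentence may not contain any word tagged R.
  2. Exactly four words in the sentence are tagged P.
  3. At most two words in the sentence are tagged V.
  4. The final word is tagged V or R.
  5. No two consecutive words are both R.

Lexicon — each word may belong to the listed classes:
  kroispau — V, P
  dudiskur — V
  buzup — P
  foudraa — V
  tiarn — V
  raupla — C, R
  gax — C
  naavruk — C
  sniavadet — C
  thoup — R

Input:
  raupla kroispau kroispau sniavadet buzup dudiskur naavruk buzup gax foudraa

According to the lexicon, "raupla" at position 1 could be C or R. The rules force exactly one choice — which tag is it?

Candidates per position — 1:raupla {C,R}; 2:kroispau {V,P}; 3:kroispau {V,P}; 4:sniavadet {C}; 5:buzup {P}; 6:dudiskur {V}; 7:naavruk {C}; 8:buzup {P}; 9:gax {C}; 10:foudraa {V}.
If word 1 were R, no tagging could satisfy rule 1; so word 1 is C.
If word 2 were V, no tagging could satisfy rule 2; so word 2 is P.
If word 3 were V, no tagging could satisfy rule 2; so word 3 is P.
So the tagging must be: C P P C P V C P C V.
Check: rule 1 satisfied; rule 2 satisfied; rule 3 satisfied; rule 4 satisfied; rule 5 satisfied.

C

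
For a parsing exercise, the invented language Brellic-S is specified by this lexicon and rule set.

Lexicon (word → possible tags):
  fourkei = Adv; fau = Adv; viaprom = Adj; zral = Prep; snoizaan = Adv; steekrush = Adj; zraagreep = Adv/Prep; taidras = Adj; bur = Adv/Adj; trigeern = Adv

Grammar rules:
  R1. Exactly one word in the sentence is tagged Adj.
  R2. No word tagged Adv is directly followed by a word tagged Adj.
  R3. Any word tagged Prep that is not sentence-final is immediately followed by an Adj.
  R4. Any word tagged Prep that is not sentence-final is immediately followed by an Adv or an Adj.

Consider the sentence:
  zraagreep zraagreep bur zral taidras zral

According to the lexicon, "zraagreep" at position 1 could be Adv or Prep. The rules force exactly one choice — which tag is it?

Candidates per position — 1:zraagreep {Adv,Prep}; 2:zraagreep {Adv,Prep}; 3:bur {Adv,Adj}; 4:zral {Prep}; 5:taidras {Adj}; 6:zral {Prep}.
Position 1: tagging it Prep would leave rule 3 unsatisfiable, so it must be Adv.
Position 3: tagging it Adj would leave rule 1 unsatisfiable, so it must be Adv.
Position 2: tagging it Prep would leave rule 3 unsatisfiable, so it must be Adv.
The only consistent sequence is: Adv Adv Adv Prep Adj Prep.
Rule-by-rule: rule 1 ok; rule 2 ok; rule 3 ok; rule 4 ok.

Adv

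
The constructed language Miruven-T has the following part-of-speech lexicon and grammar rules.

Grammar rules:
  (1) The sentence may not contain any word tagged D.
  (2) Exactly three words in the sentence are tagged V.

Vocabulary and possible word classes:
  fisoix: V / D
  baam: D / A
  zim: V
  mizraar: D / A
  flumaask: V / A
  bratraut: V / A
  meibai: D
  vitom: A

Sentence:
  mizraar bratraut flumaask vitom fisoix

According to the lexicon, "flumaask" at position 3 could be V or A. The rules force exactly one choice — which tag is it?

Candidates per position — 1:mizraar {D,A}; 2:bratraut {V,A}; 3:flumaask {V,A}; 4:vitom {A}; 5:fisoix {V,D}.
Position 1: D is ruled out by rule 1; that leaves A.
Position 2: A is ruled out by rule 2; that leaves V.
Position 3: A is ruled out by rule 2; that leaves V.
Position 5: D is ruled out by rule 1; that leaves V.
The unique satisfying tagging is: A V V A V.
Checking: rule 1 satisfied; rule 2 satisfied.

V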